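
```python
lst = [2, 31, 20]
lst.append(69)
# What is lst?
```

[2, 31, 20, 69]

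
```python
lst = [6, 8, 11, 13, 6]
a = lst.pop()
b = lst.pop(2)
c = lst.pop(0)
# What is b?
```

After line 1: lst = [6, 8, 11, 13, 6]
After line 2 (pop() -> a = 6): lst = [6, 8, 11, 13]
After line 3 (pop(2) -> b = 11): lst = [6, 8, 13]
After line 4 (pop(0) -> c = 6): lst = [8, 13]

11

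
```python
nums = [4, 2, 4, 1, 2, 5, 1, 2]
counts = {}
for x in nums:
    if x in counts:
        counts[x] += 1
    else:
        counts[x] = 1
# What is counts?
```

Initial: counts = {}, nums = [4, 2, 4, 1, 2, 5, 1, 2]
See 4: counts = {4: 1}
See 2: counts = {4: 1, 2: 1}
See 4: counts = {4: 2, 2: 1}
See 1: counts = {4: 2, 2: 1, 1: 1}
See 2: counts = {4: 2, 2: 2, 1: 1}
See 5: counts = {4: 2, 2: 2, 1: 1, 5: 1}
See 1: counts = {4: 2, 2: 2, 1: 2, 5: 1}
See 2: counts = {4: 2, 2: 3, 1: 2, 5: 1}

{4: 2, 2: 3, 1: 2, 5: 1}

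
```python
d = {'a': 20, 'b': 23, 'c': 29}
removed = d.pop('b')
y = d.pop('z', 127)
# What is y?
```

After line 1: d = {'a': 20, 'b': 23, 'c': 29}
After line 2 (pop 'b' returns 23): d = {'a': 20, 'c': 29}, removed = 23
After line 3 (pop 'z' missing, returns default 127): d = {'a': 20, 'c': 29}, y = 127

127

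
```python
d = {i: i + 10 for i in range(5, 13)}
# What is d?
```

{5: 15, 6: 16, 7: 17, 8: 18, 9: 19, 10: 20, 11: 21, 12: 22}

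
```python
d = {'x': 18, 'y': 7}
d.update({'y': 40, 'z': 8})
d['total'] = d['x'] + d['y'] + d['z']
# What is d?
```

After line 1: d = {'x': 18, 'y': 7}
After line 2 (y overwritten, z added): d = {'x': 18, 'y': 40, 'z': 8}
After line 3 (total = 18 + 40 + 8 = 66): d = {'x': 18, 'y': 40, 'z': 8, 'total': 66}

{'x': 18, 'y': 40, 'z': 8, 'total': 66}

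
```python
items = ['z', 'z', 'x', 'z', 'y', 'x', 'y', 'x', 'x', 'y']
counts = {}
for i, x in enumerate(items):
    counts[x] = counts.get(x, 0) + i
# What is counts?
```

Initial: counts = {}, items = ['z', 'z', 'x', 'z', 'y', 'x', 'y', 'x', 'x', 'y']
i=0, x='z': counts = {'z': 0}
i=1, x='z': counts = {'z': 1}
i=2, x='x': counts = {'z': 1, 'x': 2}
i=3, x='z': counts = {'z': 4, 'x': 2}
i=4, x='y': counts = {'z': 4, 'x': 2, 'y': 4}
i=5, x='x': counts = {'z': 4, 'x': 7, 'y': 4}
i=6, x='y': counts = {'z': 4, 'x': 7, 'y': 10}
i=7, x='x': counts = {'z': 4, 'x': 14, 'y': 10}
i=8, x='x': counts = {'z': 4, 'x': 22, 'y': 10}
i=9, x='y': counts = {'z': 4, 'x': 22, 'y': 19}

{'z': 4, 'x': 22, 'y': 19}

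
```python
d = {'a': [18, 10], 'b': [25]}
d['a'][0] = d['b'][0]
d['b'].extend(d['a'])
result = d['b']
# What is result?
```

After line 1: d = {'a': [18, 10], 'b': [25]}
After line 2 (a[0] = b[0] = 25): d = {'a': [25, 10], 'b': [25]}
After line 3 (b.extend(a) appends [25, 10]): d = {'a': [25, 10], 'b': [25, 25, 10]}
After line 4: result = d['b'] = [25, 25, 10]

[25, 25, 10]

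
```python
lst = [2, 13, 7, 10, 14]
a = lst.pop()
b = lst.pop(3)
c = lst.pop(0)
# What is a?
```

After line 1: lst = [2, 13, 7, 10, 14]
After line 2 (pop() -> a = 14): lst = [2, 13, 7, 10]
After line 3 (pop(3) -> b = 10): lst = [2, 13, 7]
After line 4 (pop(0) -> c = 2): lst = [13, 7]

14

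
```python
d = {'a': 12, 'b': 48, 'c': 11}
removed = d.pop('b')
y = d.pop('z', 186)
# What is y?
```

After line 1: d = {'a': 12, 'b': 48, 'c': 11}
After line 2 (pop 'b' returns 48): d = {'a': 12, 'c': 11}, removed = 48
After line 3 (pop 'z' missing, returns default 186): d = {'a': 12, 'c': 11}, y = 186

186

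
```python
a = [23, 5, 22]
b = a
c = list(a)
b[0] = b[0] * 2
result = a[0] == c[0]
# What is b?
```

After line 1: a = [23, 5, 22]
After line 2 (b = a, alias): a = [23, 5, 22], b = [23, 5, 22]
After line 3 (c = list(a) is a copy, new object): c = [23, 5, 22]
After line 4 (b[0] = 23 * 2 = 46; mutates shared a/b): a = b = [46, 5, 22], c = [23, 5, 22]
After line 5 (a[0] = 46, c[0] = 23; result = False)

[46, 5, 22]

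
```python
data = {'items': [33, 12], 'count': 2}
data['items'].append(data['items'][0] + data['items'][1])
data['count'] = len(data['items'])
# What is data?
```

After line 1: data = {'items': [33, 12], 'count': 2}
After line 2 (append 33 + 12 = 45): data = {'items': [33, 12, 45], 'count': 2}
After line 3 (count = len(items) = 3): data = {'items': [33, 12, 45], 'count': 3}

{'items': [33, 12, 45], 'count': 3}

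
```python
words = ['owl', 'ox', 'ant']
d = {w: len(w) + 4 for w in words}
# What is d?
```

{'owl': 7, 'ox': 6, 'ant': 7}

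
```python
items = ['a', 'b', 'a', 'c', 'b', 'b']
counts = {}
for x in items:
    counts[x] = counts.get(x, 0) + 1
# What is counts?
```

Initial: counts = {}, items = ['a', 'b', 'a', 'c', 'b', 'b']
See 'a': counts = {'a': 1}
See 'b': counts = {'a': 1, 'b': 1}
See 'a': counts = {'a': 2, 'b': 1}
See 'c': counts = {'a': 2, 'b': 1, 'c': 1}
See 'b': counts = {'a': 2, 'b': 2, 'c': 1}
See 'b': counts = {'a': 2, 'b': 3, 'c': 1}

{'a': 2, 'b': 3, 'c': 1}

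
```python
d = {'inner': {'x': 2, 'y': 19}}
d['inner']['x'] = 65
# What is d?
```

After line 1: d = {'inner': {'x': 2, 'y': 19}}
After line 2 (inner x overwritten): d = {'inner': {'x': 65, 'y': 19}}

{'inner': {'x': 65, 'y': 19}}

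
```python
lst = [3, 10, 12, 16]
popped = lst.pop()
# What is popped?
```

16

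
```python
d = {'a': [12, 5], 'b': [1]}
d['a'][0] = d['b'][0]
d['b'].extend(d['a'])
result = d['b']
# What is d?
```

After line 1: d = {'a': [12, 5], 'b': [1]}
After line 2 (a[0] = b[0] = 1): d = {'a': [1, 5], 'b': [1]}
After line 3 (b.extend(a) appends [1, 5]): d = {'a': [1, 5], 'b': [1, 1, 5]}
After line 4: result = d['b'] = [1, 1, 5]

{'a': [1, 5], 'b': [1, 1, 5]}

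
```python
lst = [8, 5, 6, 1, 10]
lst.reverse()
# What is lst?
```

[10, 1, 6, 5, 8]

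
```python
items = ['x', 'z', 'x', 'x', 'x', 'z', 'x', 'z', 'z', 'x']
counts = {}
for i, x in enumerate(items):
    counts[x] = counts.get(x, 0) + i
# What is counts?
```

Initial: counts = {}, items = ['x', 'z', 'x', 'x', 'x', 'z', 'x', 'z', 'z', 'x']
i=0, x='x': counts = {'x': 0}
i=1, x='z': counts = {'x': 0, 'z': 1}
i=2, x='x': counts = {'x': 2, 'z': 1}
i=3, x='x': counts = {'x': 5, 'z': 1}
i=4, x='x': counts = {'x': 9, 'z': 1}
i=5, x='z': counts = {'x': 9, 'z': 6}
i=6, x='x': counts = {'x': 15, 'z': 6}
i=7, x='z': counts = {'x': 15, 'z': 13}
i=8, x='z': counts = {'x': 15, 'z': 21}
i=9, x='x': counts = {'x': 24, 'z': 21}

{'x': 24, 'z': 21}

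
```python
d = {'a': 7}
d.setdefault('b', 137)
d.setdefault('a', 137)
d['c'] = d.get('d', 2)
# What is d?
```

After line 1: d = {'a': 7}
After line 2 (setdefault adds 'b'=137): d = {'a': 7, 'b': 137}
After line 3 (setdefault 'a' no-op, already exists): d = {'a': 7, 'b': 137}
After line 4 (get('d', 2) returns default since 'd' not in d): d = {'a': 7, 'b': 137, 'c': 2}

{'a': 7, 'b': 137, 'c': 2}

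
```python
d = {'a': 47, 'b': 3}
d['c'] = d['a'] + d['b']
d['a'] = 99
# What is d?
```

After line 1: d = {'a': 47, 'b': 3}
After line 2 (d['c'] = 47 + 3): d = {'a': 47, 'b': 3, 'c': 50}
After line 3: d = {'a': 99, 'b': 3, 'c': 50}

{'a': 99, 'b': 3, 'c': 50}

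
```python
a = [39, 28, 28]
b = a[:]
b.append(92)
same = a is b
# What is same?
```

After line 1: a = [39, 28, 28]
After line 2 (b = a[:] is a shallow copy, new object): a = [39, 28, 28], b = [39, 28, 28]
After line 3 (append only mutates b): a = [39, 28, 28], b = [39, 28, 28, 92]
After line 4 (same = a is b; different objects -> False): same = False

False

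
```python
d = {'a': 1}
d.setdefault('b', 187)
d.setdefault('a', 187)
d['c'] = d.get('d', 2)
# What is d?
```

After line 1: d = {'a': 1}
After line 2 (setdefault adds 'b'=187): d = {'a': 1, 'b': 187}
After line 3 (setdefault 'a' no-op, already exists): d = {'a': 1, 'b': 187}
After line 4 (get('d', 2) returns default since 'd' not in d): d = {'a': 1, 'b': 187, 'c': 2}

{'a': 1, 'b': 187, 'c': 2}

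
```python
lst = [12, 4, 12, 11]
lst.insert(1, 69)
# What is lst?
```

[12, 69, 4, 12, 11]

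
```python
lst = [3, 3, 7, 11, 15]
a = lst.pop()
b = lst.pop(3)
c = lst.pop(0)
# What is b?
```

After line 1: lst = [3, 3, 7, 11, 15]
After line 2 (pop() -> a = 15): lst = [3, 3, 7, 11]
After line 3 (pop(3) -> b = 11): lst = [3, 3, 7]
After line 4 (pop(0) -> c = 3): lst = [3, 7]

11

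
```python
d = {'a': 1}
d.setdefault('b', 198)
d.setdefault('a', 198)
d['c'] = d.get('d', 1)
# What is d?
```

After line 1: d = {'a': 1}
After line 2 (setdefault adds 'b'=198): d = {'a': 1, 'b': 198}
After line 3 (setdefault 'a' no-op, already exists): d = {'a': 1, 'b': 198}
After line 4 (get('d', 1) returns default since 'd' not in d): d = {'a': 1, 'b': 198, 'c': 1}

{'a': 1, 'b': 198, 'c': 1}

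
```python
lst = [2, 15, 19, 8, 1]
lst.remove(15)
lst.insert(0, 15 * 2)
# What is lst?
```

After line 1: lst = [2, 15, 19, 8, 1]
After line 2 (remove first 15): lst = [2, 19, 8, 1]
After line 3 (insert 30 at index 0): lst = [30, 2, 19, 8, 1]

[30, 2, 19, 8, 1]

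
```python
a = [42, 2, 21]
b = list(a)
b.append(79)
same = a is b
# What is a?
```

After line 1: a = [42, 2, 21]
After line 2 (b = list(a) is a shallow copy, new object): a = [42, 2, 21], b = [42, 2, 21]
After line 3 (append only mutates b): a = [42, 2, 21], b = [42, 2, 21, 79]
After line 4 (same = a is b; different objects -> False): same = False

[42, 2, 21]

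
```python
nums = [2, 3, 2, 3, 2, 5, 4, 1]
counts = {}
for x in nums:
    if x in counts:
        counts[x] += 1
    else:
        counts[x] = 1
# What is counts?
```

Initial: counts = {}, nums = [2, 3, 2, 3, 2, 5, 4, 1]
See 2: counts = {2: 1}
See 3: counts = {2: 1, 3: 1}
See 2: counts = {2: 2, 3: 1}
See 3: counts = {2: 2, 3: 2}
See 2: counts = {2: 3, 3: 2}
See 5: counts = {2: 3, 3: 2, 5: 1}
See 4: counts = {2: 3, 3: 2, 5: 1, 4: 1}
See 1: counts = {2: 3, 3: 2, 5: 1, 4: 1, 1: 1}

{2: 3, 3: 2, 5: 1, 4: 1, 1: 1}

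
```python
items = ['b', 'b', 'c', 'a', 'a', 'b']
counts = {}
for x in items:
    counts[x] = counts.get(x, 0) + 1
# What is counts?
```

Initial: counts = {}, items = ['b', 'b', 'c', 'a', 'a', 'b']
See 'b': counts = {'b': 1}
See 'b': counts = {'b': 2}
See 'c': counts = {'b': 2, 'c': 1}
See 'a': counts = {'b': 2, 'c': 1, 'a': 1}
See 'a': counts = {'b': 2, 'c': 1, 'a': 2}
See 'b': counts = {'b': 3, 'c': 1, 'a': 2}

{'b': 3, 'c': 1, 'a': 2}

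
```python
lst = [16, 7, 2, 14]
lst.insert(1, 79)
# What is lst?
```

[16, 79, 7, 2, 14]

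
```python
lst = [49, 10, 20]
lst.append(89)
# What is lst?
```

[49, 10, 20, 89]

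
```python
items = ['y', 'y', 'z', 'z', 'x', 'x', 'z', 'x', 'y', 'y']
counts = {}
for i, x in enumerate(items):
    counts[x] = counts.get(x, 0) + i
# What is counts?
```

Initial: counts = {}, items = ['y', 'y', 'z', 'z', 'x', 'x', 'z', 'x', 'y', 'y']
i=0, x='y': counts = {'y': 0}
i=1, x='y': counts = {'y': 1}
i=2, x='z': counts = {'y': 1, 'z': 2}
i=3, x='z': counts = {'y': 1, 'z': 5}
i=4, x='x': counts = {'y': 1, 'z': 5, 'x': 4}
i=5, x='x': counts = {'y': 1, 'z': 5, 'x': 9}
i=6, x='z': counts = {'y': 1, 'z': 11, 'x': 9}
i=7, x='x': counts = {'y': 1, 'z': 11, 'x': 16}
i=8, x='y': counts = {'y': 9, 'z': 11, 'x': 16}
i=9, x='y': counts = {'y': 18, 'z': 11, 'x': 16}

{'y': 18, 'z': 11, 'x': 16}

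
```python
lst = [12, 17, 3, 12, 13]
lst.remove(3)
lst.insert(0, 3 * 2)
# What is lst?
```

After line 1: lst = [12, 17, 3, 12, 13]
After line 2 (remove first 3): lst = [12, 17, 12, 13]
After line 3 (insert 6 at index 0): lst = [6, 12, 17, 12, 13]

[6, 12, 17, 12, 13]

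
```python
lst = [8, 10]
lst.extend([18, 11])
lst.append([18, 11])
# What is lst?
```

After line 1: lst = [8, 10]
After line 2 (extend unpacks [18, 11]): lst = [8, 10, 18, 11]
After line 3 (append adds [18, 11] as single element): lst = [8, 10, 18, 11, [18, 11]]

[8, 10, 18, 11, [18, 11]]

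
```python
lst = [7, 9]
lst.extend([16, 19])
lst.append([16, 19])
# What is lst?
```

After line 1: lst = [7, 9]
After line 2 (extend unpacks [16, 19]): lst = [7, 9, 16, 19]
After line 3 (append adds [16, 19] as single element): lst = [7, 9, 16, 19, [16, 19]]

[7, 9, 16, 19, [16, 19]]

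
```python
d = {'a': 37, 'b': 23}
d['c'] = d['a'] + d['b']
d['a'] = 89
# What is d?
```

After line 1: d = {'a': 37, 'b': 23}
After line 2 (d['c'] = 37 + 23): d = {'a': 37, 'b': 23, 'c': 60}
After line 3: d = {'a': 89, 'b': 23, 'c': 60}

{'a': 89, 'b': 23, 'c': 60}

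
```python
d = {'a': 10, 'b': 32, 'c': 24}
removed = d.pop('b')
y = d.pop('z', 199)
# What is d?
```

After line 1: d = {'a': 10, 'b': 32, 'c': 24}
After line 2 (pop 'b' returns 32): d = {'a': 10, 'c': 24}, removed = 32
After line 3 (pop 'z' missing, returns default 199): d = {'a': 10, 'c': 24}, y = 199

{'a': 10, 'c': 24}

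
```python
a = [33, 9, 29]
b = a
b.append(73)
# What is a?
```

After line 1: a = [33, 9, 29]
After line 2 (b = a is an alias, same object): a = [33, 9, 29], b = [33, 9, 29]
After line 3 (b.append mutates the shared list): a = [33, 9, 29, 73], b = [33, 9, 29, 73]

[33, 9, 29, 73]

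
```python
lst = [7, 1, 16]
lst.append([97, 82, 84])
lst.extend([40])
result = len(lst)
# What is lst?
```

After line 1: lst = [7, 1, 16]
After line 2 (append adds [97, 82, 84] as single element): lst = [7, 1, 16, [97, 82, 84]]
After line 3 (extend unpacks [40], adds 40): lst = [7, 1, 16, [97, 82, 84], 40]
After line 4: result = len(lst) = 5

[7, 1, 16, [97, 82, 84], 40]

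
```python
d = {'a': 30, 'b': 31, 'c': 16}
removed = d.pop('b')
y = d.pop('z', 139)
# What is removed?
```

After line 1: d = {'a': 30, 'b': 31, 'c': 16}
After line 2 (pop 'b' returns 31): d = {'a': 30, 'c': 16}, removed = 31
After line 3 (pop 'z' missing, returns default 139): d = {'a': 30, 'c': 16}, y = 139

31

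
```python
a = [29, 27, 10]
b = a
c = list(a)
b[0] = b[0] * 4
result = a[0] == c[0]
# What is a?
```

After line 1: a = [29, 27, 10]
After line 2 (b = a, alias): a = [29, 27, 10], b = [29, 27, 10]
After line 3 (c = list(a) is a copy, new object): c = [29, 27, 10]
After line 4 (b[0] = 29 * 4 = 116; mutates shared a/b): a = b = [116, 27, 10], c = [29, 27, 10]
After line 5 (a[0] = 116, c[0] = 29; result = False)

[116, 27, 10]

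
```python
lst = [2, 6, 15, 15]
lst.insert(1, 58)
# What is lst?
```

[2, 58, 6, 15, 15]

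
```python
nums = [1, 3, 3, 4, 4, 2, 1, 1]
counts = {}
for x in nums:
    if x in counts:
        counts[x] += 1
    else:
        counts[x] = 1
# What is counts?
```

Initial: counts = {}, nums = [1, 3, 3, 4, 4, 2, 1, 1]
See 1: counts = {1: 1}
See 3: counts = {1: 1, 3: 1}
See 3: counts = {1: 1, 3: 2}
See 4: counts = {1: 1, 3: 2, 4: 1}
See 4: counts = {1: 1, 3: 2, 4: 2}
See 2: counts = {1: 1, 3: 2, 4: 2, 2: 1}
See 1: counts = {1: 2, 3: 2, 4: 2, 2: 1}
See 1: counts = {1: 3, 3: 2, 4: 2, 2: 1}

{1: 3, 3: 2, 4: 2, 2: 1}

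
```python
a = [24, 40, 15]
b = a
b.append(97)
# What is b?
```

After line 1: a = [24, 40, 15]
After line 2 (b = a is an alias, same object): a = [24, 40, 15], b = [24, 40, 15]
After line 3 (b.append mutates the shared list): a = [24, 40, 15, 97], b = [24, 40, 15, 97]

[24, 40, 15, 97]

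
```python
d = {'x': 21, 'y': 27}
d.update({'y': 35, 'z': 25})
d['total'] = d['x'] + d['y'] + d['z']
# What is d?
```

After line 1: d = {'x': 21, 'y': 27}
After line 2 (y overwritten, z added): d = {'x': 21, 'y': 35, 'z': 25}
After line 3 (total = 21 + 35 + 25 = 81): d = {'x': 21, 'y': 35, 'z': 25, 'total': 81}

{'x': 21, 'y': 35, 'z': 25, 'total': 81}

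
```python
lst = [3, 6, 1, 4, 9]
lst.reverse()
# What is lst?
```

[9, 4, 1, 6, 3]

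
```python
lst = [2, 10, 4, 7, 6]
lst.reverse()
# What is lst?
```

[6, 7, 4, 10, 2]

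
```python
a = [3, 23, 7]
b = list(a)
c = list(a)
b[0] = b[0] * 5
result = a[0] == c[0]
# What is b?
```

After line 1: a = [3, 23, 7]
After line 2 (b = list(a), copy): a = [3, 23, 7], b = [3, 23, 7]
After line 3 (c = list(a) is a copy, new object): c = [3, 23, 7]
After line 4 (b[0] = 3 * 5 = 15; only b mutates (copy)): a = [3, 23, 7], b = [15, 23, 7], c = [3, 23, 7]
After line 5 (a[0] = 3, c[0] = 3; result = True)

[15, 23, 7]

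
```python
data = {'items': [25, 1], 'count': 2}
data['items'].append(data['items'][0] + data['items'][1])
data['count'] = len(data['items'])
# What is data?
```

After line 1: data = {'items': [25, 1], 'count': 2}
After line 2 (append 25 + 1 = 26): data = {'items': [25, 1, 26], 'count': 2}
After line 3 (count = len(items) = 3): data = {'items': [25, 1, 26], 'count': 3}

{'items': [25, 1, 26], 'count': 3}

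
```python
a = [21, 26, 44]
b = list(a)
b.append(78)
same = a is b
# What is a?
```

After line 1: a = [21, 26, 44]
After line 2 (b = list(a) is a shallow copy, new object): a = [21, 26, 44], b = [21, 26, 44]
After line 3 (append only mutates b): a = [21, 26, 44], b = [21, 26, 44, 78]
After line 4 (same = a is b; different objects -> False): same = False

[21, 26, 44]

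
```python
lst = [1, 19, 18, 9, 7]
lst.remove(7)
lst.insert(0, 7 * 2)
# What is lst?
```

After line 1: lst = [1, 19, 18, 9, 7]
After line 2 (remove first 7): lst = [1, 19, 18, 9]
After line 3 (insert 14 at index 0): lst = [14, 1, 19, 18, 9]

[14, 1, 19, 18, 9]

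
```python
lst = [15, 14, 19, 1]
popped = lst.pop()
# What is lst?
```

[15, 14, 19]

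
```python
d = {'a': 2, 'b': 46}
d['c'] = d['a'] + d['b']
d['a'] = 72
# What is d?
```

After line 1: d = {'a': 2, 'b': 46}
After line 2 (d['c'] = 2 + 46): d = {'a': 2, 'b': 46, 'c': 48}
After line 3: d = {'a': 72, 'b': 46, 'c': 48}

{'a': 72, 'b': 46, 'c': 48}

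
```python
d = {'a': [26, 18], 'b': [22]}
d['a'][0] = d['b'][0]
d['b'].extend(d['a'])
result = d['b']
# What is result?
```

After line 1: d = {'a': [26, 18], 'b': [22]}
After line 2 (a[0] = b[0] = 22): d = {'a': [22, 18], 'b': [22]}
After line 3 (b.extend(a) appends [22, 18]): d = {'a': [22, 18], 'b': [22, 22, 18]}
After line 4: result = d['b'] = [22, 22, 18]

[22, 22, 18]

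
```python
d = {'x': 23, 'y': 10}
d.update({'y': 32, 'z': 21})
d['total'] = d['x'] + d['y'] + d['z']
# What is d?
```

After line 1: d = {'x': 23, 'y': 10}
After line 2 (y overwritten, z added): d = {'x': 23, 'y': 32, 'z': 21}
After line 3 (total = 23 + 32 + 21 = 76): d = {'x': 23, 'y': 32, 'z': 21, 'total': 76}

{'x': 23, 'y': 32, 'z': 21, 'total': 76}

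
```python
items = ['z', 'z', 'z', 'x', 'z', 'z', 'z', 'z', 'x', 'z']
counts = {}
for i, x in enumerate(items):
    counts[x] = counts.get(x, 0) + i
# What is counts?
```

Initial: counts = {}, items = ['z', 'z', 'z', 'x', 'z', 'z', 'z', 'z', 'x', 'z']
i=0, x='z': counts = {'z': 0}
i=1, x='z': counts = {'z': 1}
i=2, x='z': counts = {'z': 3}
i=3, x='x': counts = {'z': 3, 'x': 3}
i=4, x='z': counts = {'z': 7, 'x': 3}
i=5, x='z': counts = {'z': 12, 'x': 3}
i=6, x='z': counts = {'z': 18, 'x': 3}
i=7, x='z': counts = {'z': 25, 'x': 3}
i=8, x='x': counts = {'z': 25, 'x': 11}
i=9, x='z': counts = {'z': 34, 'x': 11}

{'z': 34, 'x': 11}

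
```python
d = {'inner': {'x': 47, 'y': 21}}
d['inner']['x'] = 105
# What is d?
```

After line 1: d = {'inner': {'x': 47, 'y': 21}}
After line 2 (inner x overwritten): d = {'inner': {'x': 105, 'y': 21}}

{'inner': {'x': 105, 'y': 21}}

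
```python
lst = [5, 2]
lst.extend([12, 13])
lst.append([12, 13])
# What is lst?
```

After line 1: lst = [5, 2]
After line 2 (extend unpacks [12, 13]): lst = [5, 2, 12, 13]
After line 3 (append adds [12, 13] as single element): lst = [5, 2, 12, 13, [12, 13]]

[5, 2, 12, 13, [12, 13]]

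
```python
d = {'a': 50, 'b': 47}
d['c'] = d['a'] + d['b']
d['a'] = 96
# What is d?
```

After line 1: d = {'a': 50, 'b': 47}
After line 2 (d['c'] = 50 + 47): d = {'a': 50, 'b': 47, 'c': 97}
After line 3: d = {'a': 96, 'b': 47, 'c': 97}

{'a': 96, 'b': 47, 'c': 97}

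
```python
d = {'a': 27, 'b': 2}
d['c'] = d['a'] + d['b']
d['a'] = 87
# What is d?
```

After line 1: d = {'a': 27, 'b': 2}
After line 2 (d['c'] = 27 + 2): d = {'a': 27, 'b': 2, 'c': 29}
After line 3: d = {'a': 87, 'b': 2, 'c': 29}

{'a': 87, 'b': 2, 'c': 29}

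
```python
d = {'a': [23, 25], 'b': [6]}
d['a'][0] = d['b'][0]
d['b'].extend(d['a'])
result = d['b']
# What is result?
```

After line 1: d = {'a': [23, 25], 'b': [6]}
After line 2 (a[0] = b[0] = 6): d = {'a': [6, 25], 'b': [6]}
After line 3 (b.extend(a) appends [6, 25]): d = {'a': [6, 25], 'b': [6, 6, 25]}
After line 4: result = d['b'] = [6, 6, 25]

[6, 6, 25]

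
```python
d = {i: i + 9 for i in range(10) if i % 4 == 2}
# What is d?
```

{2: 11, 6: 15}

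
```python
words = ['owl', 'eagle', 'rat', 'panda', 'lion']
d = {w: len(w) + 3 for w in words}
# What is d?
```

{'owl': 6, 'eagle': 8, 'rat': 6, 'panda': 8, 'lion': 7}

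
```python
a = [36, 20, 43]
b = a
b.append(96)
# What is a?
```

After line 1: a = [36, 20, 43]
After line 2 (b = a is an alias, same object): a = [36, 20, 43], b = [36, 20, 43]
After line 3 (b.append mutates the shared list): a = [36, 20, 43, 96], b = [36, 20, 43, 96]

[36, 20, 43, 96]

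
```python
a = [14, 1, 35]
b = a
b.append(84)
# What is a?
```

After line 1: a = [14, 1, 35]
After line 2 (b = a is an alias, same object): a = [14, 1, 35], b = [14, 1, 35]
After line 3 (b.append mutates the shared list): a = [14, 1, 35, 84], b = [14, 1, 35, 84]

[14, 1, 35, 84]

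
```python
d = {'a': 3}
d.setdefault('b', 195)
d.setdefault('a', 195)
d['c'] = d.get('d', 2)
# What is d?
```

After line 1: d = {'a': 3}
After line 2 (setdefault adds 'b'=195): d = {'a': 3, 'b': 195}
After line 3 (setdefault 'a' no-op, already exists): d = {'a': 3, 'b': 195}
After line 4 (get('d', 2) returns default since 'd' not in d): d = {'a': 3, 'b': 195, 'c': 2}

{'a': 3, 'b': 195, 'c': 2}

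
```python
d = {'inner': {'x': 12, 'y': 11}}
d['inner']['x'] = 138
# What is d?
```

After line 1: d = {'inner': {'x': 12, 'y': 11}}
After line 2 (inner x overwritten): d = {'inner': {'x': 138, 'y': 11}}

{'inner': {'x': 138, 'y': 11}}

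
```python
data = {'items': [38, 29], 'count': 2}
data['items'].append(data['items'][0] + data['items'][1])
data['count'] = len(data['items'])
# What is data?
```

After line 1: data = {'items': [38, 29], 'count': 2}
After line 2 (append 38 + 29 = 67): data = {'items': [38, 29, 67], 'count': 2}
After line 3 (count = len(items) = 3): data = {'items': [38, 29, 67], 'count': 3}

{'items': [38, 29, 67], 'count': 3}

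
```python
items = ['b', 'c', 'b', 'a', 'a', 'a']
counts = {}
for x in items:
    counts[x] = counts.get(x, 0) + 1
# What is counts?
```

Initial: counts = {}, items = ['b', 'c', 'b', 'a', 'a', 'a']
See 'b': counts = {'b': 1}
See 'c': counts = {'b': 1, 'c': 1}
See 'b': counts = {'b': 2, 'c': 1}
See 'a': counts = {'b': 2, 'c': 1, 'a': 1}
See 'a': counts = {'b': 2, 'c': 1, 'a': 2}
See 'a': counts = {'b': 2, 'c': 1, 'a': 3}

{'b': 2, 'c': 1, 'a': 3}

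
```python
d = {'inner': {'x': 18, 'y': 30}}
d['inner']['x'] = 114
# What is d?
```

After line 1: d = {'inner': {'x': 18, 'y': 30}}
After line 2 (inner x overwritten): d = {'inner': {'x': 114, 'y': 30}}

{'inner': {'x': 114, 'y': 30}}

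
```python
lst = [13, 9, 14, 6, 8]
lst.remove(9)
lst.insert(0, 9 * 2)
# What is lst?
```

After line 1: lst = [13, 9, 14, 6, 8]
After line 2 (remove first 9): lst = [13, 14, 6, 8]
After line 3 (insert 18 at index 0): lst = [18, 13, 14, 6, 8]

[18, 13, 14, 6, 8]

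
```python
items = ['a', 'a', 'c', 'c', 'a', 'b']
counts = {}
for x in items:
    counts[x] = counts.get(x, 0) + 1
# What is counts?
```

Initial: counts = {}, items = ['a', 'a', 'c', 'c', 'a', 'b']
See 'a': counts = {'a': 1}
See 'a': counts = {'a': 2}
See 'c': counts = {'a': 2, 'c': 1}
See 'c': counts = {'a': 2, 'c': 2}
See 'a': counts = {'a': 3, 'c': 2}
See 'b': counts = {'a': 3, 'c': 2, 'b': 1}

{'a': 3, 'c': 2, 'b': 1}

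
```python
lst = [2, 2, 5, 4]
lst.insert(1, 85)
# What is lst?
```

[2, 85, 2, 5, 4]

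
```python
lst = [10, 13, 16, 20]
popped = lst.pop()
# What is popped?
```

20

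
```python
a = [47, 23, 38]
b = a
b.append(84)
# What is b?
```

After line 1: a = [47, 23, 38]
After line 2 (b = a is an alias, same object): a = [47, 23, 38], b = [47, 23, 38]
After line 3 (b.append mutates the shared list): a = [47, 23, 38, 84], b = [47, 23, 38, 84]

[47, 23, 38, 84]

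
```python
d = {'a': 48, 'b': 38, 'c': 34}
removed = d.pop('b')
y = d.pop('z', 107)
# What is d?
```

After line 1: d = {'a': 48, 'b': 38, 'c': 34}
After line 2 (pop 'b' returns 38): d = {'a': 48, 'c': 34}, removed = 38
After line 3 (pop 'z' missing, returns default 107): d = {'a': 48, 'c': 34}, y = 107

{'a': 48, 'c': 34}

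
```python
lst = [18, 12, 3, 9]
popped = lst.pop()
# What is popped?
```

9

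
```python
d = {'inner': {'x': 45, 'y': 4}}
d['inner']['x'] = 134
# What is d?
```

After line 1: d = {'inner': {'x': 45, 'y': 4}}
After line 2 (inner x overwritten): d = {'inner': {'x': 134, 'y': 4}}

{'inner': {'x': 134, 'y': 4}}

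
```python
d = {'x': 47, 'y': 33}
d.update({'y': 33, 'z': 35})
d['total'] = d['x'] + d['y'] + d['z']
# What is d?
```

After line 1: d = {'x': 47, 'y': 33}
After line 2 (y overwritten, z added): d = {'x': 47, 'y': 33, 'z': 35}
After line 3 (total = 47 + 33 + 35 = 115): d = {'x': 47, 'y': 33, 'z': 35, 'total': 115}

{'x': 47, 'y': 33, 'z': 35, 'total': 115}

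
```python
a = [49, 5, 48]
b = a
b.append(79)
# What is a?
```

After line 1: a = [49, 5, 48]
After line 2 (b = a is an alias, same object): a = [49, 5, 48], b = [49, 5, 48]
After line 3 (b.append mutates the shared list): a = [49, 5, 48, 79], b = [49, 5, 48, 79]

[49, 5, 48, 79]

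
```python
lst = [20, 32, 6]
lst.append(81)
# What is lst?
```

[20, 32, 6, 81]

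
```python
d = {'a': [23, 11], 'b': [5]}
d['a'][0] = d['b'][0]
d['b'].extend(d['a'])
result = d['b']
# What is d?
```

After line 1: d = {'a': [23, 11], 'b': [5]}
After line 2 (a[0] = b[0] = 5): d = {'a': [5, 11], 'b': [5]}
After line 3 (b.extend(a) appends [5, 11]): d = {'a': [5, 11], 'b': [5, 5, 11]}
After line 4: result = d['b'] = [5, 5, 11]

{'a': [5, 11], 'b': [5, 5, 11]}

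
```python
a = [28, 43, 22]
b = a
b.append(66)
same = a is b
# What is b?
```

After line 1: a = [28, 43, 22]
After line 2 (b = a is an alias, same object): a = [28, 43, 22], b = [28, 43, 22]
After line 3 (b.append mutates the shared list): a = [28, 43, 22, 66], b = [28, 43, 22, 66]
After line 4 (same = a is b; same object -> True): same = True

[28, 43, 22, 66]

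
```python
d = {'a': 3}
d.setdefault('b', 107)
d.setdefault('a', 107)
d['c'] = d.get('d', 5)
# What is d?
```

After line 1: d = {'a': 3}
After line 2 (setdefault adds 'b'=107): d = {'a': 3, 'b': 107}
After line 3 (setdefault 'a' no-op, already exists): d = {'a': 3, 'b': 107}
After line 4 (get('d', 5) returns default since 'd' not in d): d = {'a': 3, 'b': 107, 'c': 5}

{'a': 3, 'b': 107, 'c': 5}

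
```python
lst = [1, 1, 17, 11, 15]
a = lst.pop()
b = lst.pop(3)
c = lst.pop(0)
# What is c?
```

After line 1: lst = [1, 1, 17, 11, 15]
After line 2 (pop() -> a = 15): lst = [1, 1, 17, 11]
After line 3 (pop(3) -> b = 11): lst = [1, 1, 17]
After line 4 (pop(0) -> c = 1): lst = [1, 17]

1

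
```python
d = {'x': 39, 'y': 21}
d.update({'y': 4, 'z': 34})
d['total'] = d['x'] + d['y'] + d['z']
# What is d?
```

After line 1: d = {'x': 39, 'y': 21}
After line 2 (y overwritten, z added): d = {'x': 39, 'y': 4, 'z': 34}
After line 3 (total = 39 + 4 + 34 = 77): d = {'x': 39, 'y': 4, 'z': 34, 'total': 77}

{'x': 39, 'y': 4, 'z': 34, 'total': 77}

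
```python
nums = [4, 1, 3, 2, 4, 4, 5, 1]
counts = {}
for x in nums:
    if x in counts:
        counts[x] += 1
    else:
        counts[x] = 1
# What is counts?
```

Initial: counts = {}, nums = [4, 1, 3, 2, 4, 4, 5, 1]
See 4: counts = {4: 1}
See 1: counts = {4: 1, 1: 1}
See 3: counts = {4: 1, 1: 1, 3: 1}
See 2: counts = {4: 1, 1: 1, 3: 1, 2: 1}
See 4: counts = {4: 2, 1: 1, 3: 1, 2: 1}
See 4: counts = {4: 3, 1: 1, 3: 1, 2: 1}
See 5: counts = {4: 3, 1: 1, 3: 1, 2: 1, 5: 1}
See 1: counts = {4: 3, 1: 2, 3: 1, 2: 1, 5: 1}

{4: 3, 1: 2, 3: 1, 2: 1, 5: 1}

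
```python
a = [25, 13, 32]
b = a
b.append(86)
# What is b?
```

After line 1: a = [25, 13, 32]
After line 2 (b = a is an alias, same object): a = [25, 13, 32], b = [25, 13, 32]
After line 3 (b.append mutates the shared list): a = [25, 13, 32, 86], b = [25, 13, 32, 86]

[25, 13, 32, 86]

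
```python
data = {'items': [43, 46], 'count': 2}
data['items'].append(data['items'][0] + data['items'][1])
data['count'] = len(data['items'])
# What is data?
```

After line 1: data = {'items': [43, 46], 'count': 2}
After line 2 (append 43 + 46 = 89): data = {'items': [43, 46, 89], 'count': 2}
After line 3 (count = len(items) = 3): data = {'items': [43, 46, 89], 'count': 3}

{'items': [43, 46, 89], 'count': 3}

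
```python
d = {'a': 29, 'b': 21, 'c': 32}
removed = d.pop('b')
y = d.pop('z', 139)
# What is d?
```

After line 1: d = {'a': 29, 'b': 21, 'c': 32}
After line 2 (pop 'b' returns 21): d = {'a': 29, 'c': 32}, removed = 21
After line 3 (pop 'z' missing, returns default 139): d = {'a': 29, 'c': 32}, y = 139

{'a': 29, 'c': 32}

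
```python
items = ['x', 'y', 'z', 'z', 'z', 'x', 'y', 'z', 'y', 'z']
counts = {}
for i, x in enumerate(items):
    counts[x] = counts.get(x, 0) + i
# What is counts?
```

Initial: counts = {}, items = ['x', 'y', 'z', 'z', 'z', 'x', 'y', 'z', 'y', 'z']
i=0, x='x': counts = {'x': 0}
i=1, x='y': counts = {'x': 0, 'y': 1}
i=2, x='z': counts = {'x': 0, 'y': 1, 'z': 2}
i=3, x='z': counts = {'x': 0, 'y': 1, 'z': 5}
i=4, x='z': counts = {'x': 0, 'y': 1, 'z': 9}
i=5, x='x': counts = {'x': 5, 'y': 1, 'z': 9}
i=6, x='y': counts = {'x': 5, 'y': 7, 'z': 9}
i=7, x='z': counts = {'x': 5, 'y': 7, 'z': 16}
i=8, x='y': counts = {'x': 5, 'y': 15, 'z': 16}
i=9, x='z': counts = {'x': 5, 'y': 15, 'z': 25}

{'x': 5, 'y': 15, 'z': 25}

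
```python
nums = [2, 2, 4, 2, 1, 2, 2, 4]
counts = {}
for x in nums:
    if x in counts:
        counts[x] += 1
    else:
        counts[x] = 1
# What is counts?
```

Initial: counts = {}, nums = [2, 2, 4, 2, 1, 2, 2, 4]
See 2: counts = {2: 1}
See 2: counts = {2: 2}
See 4: counts = {2: 2, 4: 1}
See 2: counts = {2: 3, 4: 1}
See 1: counts = {2: 3, 4: 1, 1: 1}
See 2: counts = {2: 4, 4: 1, 1: 1}
See 2: counts = {2: 5, 4: 1, 1: 1}
See 4: counts = {2: 5, 4: 2, 1: 1}

{2: 5, 4: 2, 1: 1}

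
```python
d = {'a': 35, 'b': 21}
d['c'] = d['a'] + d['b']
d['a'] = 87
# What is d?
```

After line 1: d = {'a': 35, 'b': 21}
After line 2 (d['c'] = 35 + 21): d = {'a': 35, 'b': 21, 'c': 56}
After line 3: d = {'a': 87, 'b': 21, 'c': 56}

{'a': 87, 'b': 21, 'c': 56}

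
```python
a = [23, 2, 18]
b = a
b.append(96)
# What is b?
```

After line 1: a = [23, 2, 18]
After line 2 (b = a is an alias, same object): a = [23, 2, 18], b = [23, 2, 18]
After line 3 (b.append mutates the shared list): a = [23, 2, 18, 96], b = [23, 2, 18, 96]

[23, 2, 18, 96]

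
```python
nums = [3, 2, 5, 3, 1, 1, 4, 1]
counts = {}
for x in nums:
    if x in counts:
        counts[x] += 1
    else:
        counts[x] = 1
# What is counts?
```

Initial: counts = {}, nums = [3, 2, 5, 3, 1, 1, 4, 1]
See 3: counts = {3: 1}
See 2: counts = {3: 1, 2: 1}
See 5: counts = {3: 1, 2: 1, 5: 1}
See 3: counts = {3: 2, 2: 1, 5: 1}
See 1: counts = {3: 2, 2: 1, 5: 1, 1: 1}
See 1: counts = {3: 2, 2: 1, 5: 1, 1: 2}
See 4: counts = {3: 2, 2: 1, 5: 1, 1: 2, 4: 1}
See 1: counts = {3: 2, 2: 1, 5: 1, 1: 3, 4: 1}

{3: 2, 2: 1, 5: 1, 1: 3, 4: 1}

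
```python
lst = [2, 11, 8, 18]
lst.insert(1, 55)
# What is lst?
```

[2, 55, 11, 8, 18]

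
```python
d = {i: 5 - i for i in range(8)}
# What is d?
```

{0: 5, 1: 4, 2: 3, 3: 2, 4: 1, 5: 0, 6: -1, 7: -2}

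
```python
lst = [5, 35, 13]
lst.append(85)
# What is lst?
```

[5, 35, 13, 85]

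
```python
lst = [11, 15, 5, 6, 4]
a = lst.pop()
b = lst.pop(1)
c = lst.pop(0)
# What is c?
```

After line 1: lst = [11, 15, 5, 6, 4]
After line 2 (pop() -> a = 4): lst = [11, 15, 5, 6]
After line 3 (pop(1) -> b = 15): lst = [11, 5, 6]
After line 4 (pop(0) -> c = 11): lst = [5, 6]

11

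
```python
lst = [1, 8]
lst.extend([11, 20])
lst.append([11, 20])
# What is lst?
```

After line 1: lst = [1, 8]
After line 2 (extend unpacks [11, 20]): lst = [1, 8, 11, 20]
After line 3 (append adds [11, 20] as single element): lst = [1, 8, 11, 20, [11, 20]]

[1, 8, 11, 20, [11, 20]]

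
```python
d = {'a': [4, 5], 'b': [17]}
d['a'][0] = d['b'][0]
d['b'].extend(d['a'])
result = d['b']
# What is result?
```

After line 1: d = {'a': [4, 5], 'b': [17]}
After line 2 (a[0] = b[0] = 17): d = {'a': [17, 5], 'b': [17]}
After line 3 (b.extend(a) appends [17, 5]): d = {'a': [17, 5], 'b': [17, 17, 5]}
After line 4: result = d['b'] = [17, 17, 5]

[17, 17, 5]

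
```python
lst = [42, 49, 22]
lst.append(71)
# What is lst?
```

[42, 49, 22, 71]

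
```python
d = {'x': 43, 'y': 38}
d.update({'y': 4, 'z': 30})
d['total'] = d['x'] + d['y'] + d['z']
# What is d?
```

After line 1: d = {'x': 43, 'y': 38}
After line 2 (y overwritten, z added): d = {'x': 43, 'y': 4, 'z': 30}
After line 3 (total = 43 + 4 + 30 = 77): d = {'x': 43, 'y': 4, 'z': 30, 'total': 77}

{'x': 43, 'y': 4, 'z': 30, 'total': 77}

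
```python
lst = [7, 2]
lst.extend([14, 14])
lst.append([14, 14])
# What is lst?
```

After line 1: lst = [7, 2]
After line 2 (extend unpacks [14, 14]): lst = [7, 2, 14, 14]
After line 3 (append adds [14, 14] as single element): lst = [7, 2, 14, 14, [14, 14]]

[7, 2, 14, 14, [14, 14]]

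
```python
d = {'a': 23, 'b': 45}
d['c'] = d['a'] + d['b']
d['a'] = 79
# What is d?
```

After line 1: d = {'a': 23, 'b': 45}
After line 2 (d['c'] = 23 + 45): d = {'a': 23, 'b': 45, 'c': 68}
After line 3: d = {'a': 79, 'b': 45, 'c': 68}

{'a': 79, 'b': 45, 'c': 68}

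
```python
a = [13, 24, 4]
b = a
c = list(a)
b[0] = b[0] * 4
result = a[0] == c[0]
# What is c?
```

After line 1: a = [13, 24, 4]
After line 2 (b = a, alias): a = [13, 24, 4], b = [13, 24, 4]
After line 3 (c = list(a) is a copy, new object): c = [13, 24, 4]
After line 4 (b[0] = 13 * 4 = 52; mutates shared a/b): a = b = [52, 24, 4], c = [13, 24, 4]
After line 5 (a[0] = 52, c[0] = 13; result = False)

[13, 24, 4]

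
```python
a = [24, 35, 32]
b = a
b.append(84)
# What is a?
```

After line 1: a = [24, 35, 32]
After line 2 (b = a is an alias, same object): a = [24, 35, 32], b = [24, 35, 32]
After line 3 (b.append mutates the shared list): a = [24, 35, 32, 84], b = [24, 35, 32, 84]

[24, 35, 32, 84]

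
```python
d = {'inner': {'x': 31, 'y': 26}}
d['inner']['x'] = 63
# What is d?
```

After line 1: d = {'inner': {'x': 31, 'y': 26}}
After line 2 (inner x overwritten): d = {'inner': {'x': 63, 'y': 26}}

{'inner': {'x': 63, 'y': 26}}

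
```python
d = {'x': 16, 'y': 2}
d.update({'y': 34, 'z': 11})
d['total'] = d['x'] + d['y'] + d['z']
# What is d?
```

After line 1: d = {'x': 16, 'y': 2}
After line 2 (y overwritten, z added): d = {'x': 16, 'y': 34, 'z': 11}
After line 3 (total = 16 + 34 + 11 = 61): d = {'x': 16, 'y': 34, 'z': 11, 'total': 61}

{'x': 16, 'y': 34, 'z': 11, 'total': 61}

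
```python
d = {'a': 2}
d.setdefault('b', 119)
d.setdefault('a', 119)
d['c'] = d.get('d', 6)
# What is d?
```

After line 1: d = {'a': 2}
After line 2 (setdefault adds 'b'=119): d = {'a': 2, 'b': 119}
After line 3 (setdefault 'a' no-op, already exists): d = {'a': 2, 'b': 119}
After line 4 (get('d', 6) returns default since 'd' not in d): d = {'a': 2, 'b': 119, 'c': 6}

{'a': 2, 'b': 119, 'c': 6}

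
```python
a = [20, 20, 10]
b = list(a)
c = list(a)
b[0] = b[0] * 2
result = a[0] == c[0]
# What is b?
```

After line 1: a = [20, 20, 10]
After line 2 (b = list(a), copy): a = [20, 20, 10], b = [20, 20, 10]
After line 3 (c = list(a) is a copy, new object): c = [20, 20, 10]
After line 4 (b[0] = 20 * 2 = 40; only b mutates (copy)): a = [20, 20, 10], b = [40, 20, 10], c = [20, 20, 10]
After line 5 (a[0] = 20, c[0] = 20; result = True)

[40, 20, 10]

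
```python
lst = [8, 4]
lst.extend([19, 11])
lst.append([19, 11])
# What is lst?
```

After line 1: lst = [8, 4]
After line 2 (extend unpacks [19, 11]): lst = [8, 4, 19, 11]
After line 3 (append adds [19, 11] as single element): lst = [8, 4, 19, 11, [19, 11]]

[8, 4, 19, 11, [19, 11]]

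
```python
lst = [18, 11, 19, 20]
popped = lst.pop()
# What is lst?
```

[18, 11, 19]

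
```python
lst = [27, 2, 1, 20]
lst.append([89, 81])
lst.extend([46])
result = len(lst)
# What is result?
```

After line 1: lst = [27, 2, 1, 20]
After line 2 (append adds [89, 81] as single element): lst = [27, 2, 1, 20, [89, 81]]
After line 3 (extend unpacks [46], adds 46): lst = [27, 2, 1, 20, [89, 81], 46]
After line 4: result = len(lst) = 6

6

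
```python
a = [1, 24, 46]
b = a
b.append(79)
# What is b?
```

After line 1: a = [1, 24, 46]
After line 2 (b = a is an alias, same object): a = [1, 24, 46], b = [1, 24, 46]
After line 3 (b.append mutates the shared list): a = [1, 24, 46, 79], b = [1, 24, 46, 79]

[1, 24, 46, 79]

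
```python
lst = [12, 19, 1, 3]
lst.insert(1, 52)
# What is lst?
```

[12, 52, 19, 1, 3]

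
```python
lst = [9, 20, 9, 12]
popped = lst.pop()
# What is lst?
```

[9, 20, 9]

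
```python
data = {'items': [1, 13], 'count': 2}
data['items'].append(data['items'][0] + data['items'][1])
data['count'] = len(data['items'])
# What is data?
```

After line 1: data = {'items': [1, 13], 'count': 2}
After line 2 (append 1 + 13 = 14): data = {'items': [1, 13, 14], 'count': 2}
After line 3 (count = len(items) = 3): data = {'items': [1, 13, 14], 'count': 3}

{'items': [1, 13, 14], 'count': 3}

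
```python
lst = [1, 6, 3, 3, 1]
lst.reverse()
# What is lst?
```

[1, 3, 3, 6, 1]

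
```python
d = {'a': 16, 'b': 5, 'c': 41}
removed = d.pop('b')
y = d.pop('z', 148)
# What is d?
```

After line 1: d = {'a': 16, 'b': 5, 'c': 41}
After line 2 (pop 'b' returns 5): d = {'a': 16, 'c': 41}, removed = 5
After line 3 (pop 'z' missing, returns default 148): d = {'a': 16, 'c': 41}, y = 148

{'a': 16, 'c': 41}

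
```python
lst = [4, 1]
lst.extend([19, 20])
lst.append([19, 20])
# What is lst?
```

After line 1: lst = [4, 1]
After line 2 (extend unpacks [19, 20]): lst = [4, 1, 19, 20]
After line 3 (append adds [19, 20] as single element): lst = [4, 1, 19, 20, [19, 20]]

[4, 1, 19, 20, [19, 20]]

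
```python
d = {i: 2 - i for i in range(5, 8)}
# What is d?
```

{5: -3, 6: -4, 7: -5}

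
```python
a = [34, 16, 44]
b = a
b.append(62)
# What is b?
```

After line 1: a = [34, 16, 44]
After line 2 (b = a is an alias, same object): a = [34, 16, 44], b = [34, 16, 44]
After line 3 (b.append mutates the shared list): a = [34, 16, 44, 62], b = [34, 16, 44, 62]

[34, 16, 44, 62]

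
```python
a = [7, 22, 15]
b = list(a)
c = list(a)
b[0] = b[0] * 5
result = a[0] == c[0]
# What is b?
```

After line 1: a = [7, 22, 15]
After line 2 (b = list(a), copy): a = [7, 22, 15], b = [7, 22, 15]
After line 3 (c = list(a) is a copy, new object): c = [7, 22, 15]
After line 4 (b[0] = 7 * 5 = 35; only b mutates (copy)): a = [7, 22, 15], b = [35, 22, 15], c = [7, 22, 15]
After line 5 (a[0] = 7, c[0] = 7; result = True)

[35, 22, 15]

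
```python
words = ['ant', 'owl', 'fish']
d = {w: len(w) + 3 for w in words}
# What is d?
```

{'ant': 6, 'owl': 6, 'fish': 7}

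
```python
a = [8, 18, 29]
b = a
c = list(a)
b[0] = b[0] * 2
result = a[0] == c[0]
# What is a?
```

After line 1: a = [8, 18, 29]
After line 2 (b = a, alias): a = [8, 18, 29], b = [8, 18, 29]
After line 3 (c = list(a) is a copy, new object): c = [8, 18, 29]
After line 4 (b[0] = 8 * 2 = 16; mutates shared a/b): a = b = [16, 18, 29], c = [8, 18, 29]
After line 5 (a[0] = 16, c[0] = 8; result = False)

[16, 18, 29]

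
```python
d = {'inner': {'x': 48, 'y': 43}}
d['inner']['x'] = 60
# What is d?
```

After line 1: d = {'inner': {'x': 48, 'y': 43}}
After line 2 (inner x overwritten): d = {'inner': {'x': 60, 'y': 43}}

{'inner': {'x': 60, 'y': 43}}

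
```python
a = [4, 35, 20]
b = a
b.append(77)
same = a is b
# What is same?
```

After line 1: a = [4, 35, 20]
After line 2 (b = a is an alias, same object): a = [4, 35, 20], b = [4, 35, 20]
After line 3 (b.append mutates the shared list): a = [4, 35, 20, 77], b = [4, 35, 20, 77]
After line 4 (same = a is b; same object -> True): same = True

True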